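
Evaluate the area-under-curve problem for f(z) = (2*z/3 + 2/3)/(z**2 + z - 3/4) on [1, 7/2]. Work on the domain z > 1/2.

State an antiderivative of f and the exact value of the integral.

Antiderivative: F(z) = (3*log(z - 1/2) + log(z + 3/2))/6; value = -log(5/2)/6 + log(5)/6 + log(2)/2 + log(3)/2

Factor the denominator (3*(2*z - 1)*(2*z + 3)) and decompose: f = 1/(3*(2*z + 3)) + 1/(2*z - 1); each piece integrates to a log, atan, or power term.
F(z) = (3*log(z - 1/2) + log(z + 3/2))/6 is an antiderivative of f.
Check: d/dz[(3*log(z - 1/2) + log(z + 3/2))/6] = (8*z + 8)/(12*z**2 + 12*z - 9), which equals f(z).
F(7/2) = log(5)/6 + log(3)/2; F(1) = -log(2)/2 + log(5/2)/6.
Integral = F(7/2) - F(1) = -log(5/2)/6 + log(5)/6 + log(2)/2 + log(3)/2.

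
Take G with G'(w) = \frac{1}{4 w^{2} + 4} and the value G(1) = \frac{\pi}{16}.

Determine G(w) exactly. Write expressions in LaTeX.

G(w) = \frac{\operatorname{atan}{\left(w \right)}}{4}

Recover the given G'(w) by differentiating a candidate G(w); any mismatch rules it out.
A general antiderivative is \frac{\operatorname{atan}{\left(w \right)}}{4} + C.
The condition gives C = \frac{\pi}{16} - (\frac{\pi}{16}) = 0.
So G(w) = \frac{\operatorname{atan}{\left(w \right)}}{4}.
Check: d/dw[\frac{\operatorname{atan}{\left(w \right)}}{4}] = \frac{1}{4 w^{2} + 4} = G'(w).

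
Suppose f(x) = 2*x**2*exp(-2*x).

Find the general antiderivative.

Recognize the product-rule pattern: f = u'v + uv' with u = -x**2 - x - 1/2, v = exp(-2*x), so integration by parts undoes it.
Check: d/dx[-x**2*exp(-2*x) - x*exp(-2*x) - exp(-2*x)/2] = 2*x**2*exp(-2*x) = f(x).

F(x) = -x**2*exp(-2*x) - x*exp(-2*x) - exp(-2*x)/2 + C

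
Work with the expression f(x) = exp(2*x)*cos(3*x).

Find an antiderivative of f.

For F(x) to be correct the identity F'(x) - f(x) = 0 must hold.
Check: d/dx[3*exp(2*x)*sin(3*x)/13 + 2*exp(2*x)*cos(3*x)/13] = exp(2*x)*cos(3*x) = f(x).

An antiderivative is F(x) = 3*exp(2*x)*sin(3*x)/13 + 2*exp(2*x)*cos(3*x)/13.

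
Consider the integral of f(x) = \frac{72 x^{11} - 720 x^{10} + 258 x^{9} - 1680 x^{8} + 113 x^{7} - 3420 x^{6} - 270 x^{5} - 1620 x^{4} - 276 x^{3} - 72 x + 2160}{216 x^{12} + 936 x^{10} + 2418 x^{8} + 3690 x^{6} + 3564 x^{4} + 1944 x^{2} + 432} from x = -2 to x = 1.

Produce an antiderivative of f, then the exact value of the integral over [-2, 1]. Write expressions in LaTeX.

Recover f(x) by differentiating a candidate F(x); any mismatch rules it out.
F(x) = \frac{- 9 x^{2} \log{\left(\frac{2 x^{4}}{3} + x^{2} + 1 \right)} + 12 x^{2} \log{\left(x^{4} + \frac{3 x^{2}}{2} + 3 \right)} + 120 x - 6 \log{\left(\frac{2 x^{4}}{3} + x^{2} + 1 \right)} + 8 \log{\left(x^{4} + \frac{3 x^{2}}{2} + 3 \right)}}{36 x^{2} + 24} is an antiderivative of f.
Check: d/dx[\frac{- 9 x^{2} \log{\left(\frac{2 x^{4}}{3} + x^{2} + 1 \right)} + 12 x^{2} \log{\left(x^{4} + \frac{3 x^{2}}{2} + 3 \right)} + 120 x - 6 \log{\left(\frac{2 x^{4}}{3} + x^{2} + 1 \right)} + 8 \log{\left(x^{4} + \frac{3 x^{2}}{2} + 3 \right)}}{36 x^{2} + 24}] = \frac{72 x^{11} - 720 x^{10} + 258 x^{9} - 1680 x^{8} + 113 x^{7} - 3420 x^{6} - 270 x^{5} - 1620 x^{4} - 276 x^{3} - 72 x + 2160}{216 x^{12} + 936 x^{10} + 2418 x^{8} + 3690 x^{6} + 3564 x^{4} + 1944 x^{2} + 432} = f(x).
F(1) = - \frac{\log{\left(\frac{8}{3} \right)}}{4} + \frac{\log{\left(\frac{11}{2} \right)}}{3} + 2; F(-2) = - \frac{10}{7} - \frac{\log{\left(\frac{47}{3} \right)}}{4} + \frac{\log{\left(25 \right)}}{3}.
Integral = F(1) - F(-2) = - \frac{\log{\left(25 \right)}}{3} - \frac{\log{\left(\frac{8}{3} \right)}}{4} + \frac{\log{\left(\frac{11}{2} \right)}}{3} + \frac{\log{\left(\frac{47}{3} \right)}}{4} + \frac{24}{7}.

Antiderivative: F(x) = \frac{- 9 x^{2} \log{\left(\frac{2 x^{4}}{3} + x^{2} + 1 \right)} + 12 x^{2} \log{\left(x^{4} + \frac{3 x^{2}}{2} + 3 \right)} + 120 x - 6 \log{\left(\frac{2 x^{4}}{3} + x^{2} + 1 \right)} + 8 \log{\left(x^{4} + \frac{3 x^{2}}{2} + 3 \right)}}{36 x^{2} + 24}; value = - \frac{\log{\left(25 \right)}}{3} - \frac{\log{\left(\frac{8}{3} \right)}}{4} + \frac{\log{\left(\frac{11}{2} \right)}}{3} + \frac{\log{\left(\frac{47}{3} \right)}}{4} + \frac{24}{7}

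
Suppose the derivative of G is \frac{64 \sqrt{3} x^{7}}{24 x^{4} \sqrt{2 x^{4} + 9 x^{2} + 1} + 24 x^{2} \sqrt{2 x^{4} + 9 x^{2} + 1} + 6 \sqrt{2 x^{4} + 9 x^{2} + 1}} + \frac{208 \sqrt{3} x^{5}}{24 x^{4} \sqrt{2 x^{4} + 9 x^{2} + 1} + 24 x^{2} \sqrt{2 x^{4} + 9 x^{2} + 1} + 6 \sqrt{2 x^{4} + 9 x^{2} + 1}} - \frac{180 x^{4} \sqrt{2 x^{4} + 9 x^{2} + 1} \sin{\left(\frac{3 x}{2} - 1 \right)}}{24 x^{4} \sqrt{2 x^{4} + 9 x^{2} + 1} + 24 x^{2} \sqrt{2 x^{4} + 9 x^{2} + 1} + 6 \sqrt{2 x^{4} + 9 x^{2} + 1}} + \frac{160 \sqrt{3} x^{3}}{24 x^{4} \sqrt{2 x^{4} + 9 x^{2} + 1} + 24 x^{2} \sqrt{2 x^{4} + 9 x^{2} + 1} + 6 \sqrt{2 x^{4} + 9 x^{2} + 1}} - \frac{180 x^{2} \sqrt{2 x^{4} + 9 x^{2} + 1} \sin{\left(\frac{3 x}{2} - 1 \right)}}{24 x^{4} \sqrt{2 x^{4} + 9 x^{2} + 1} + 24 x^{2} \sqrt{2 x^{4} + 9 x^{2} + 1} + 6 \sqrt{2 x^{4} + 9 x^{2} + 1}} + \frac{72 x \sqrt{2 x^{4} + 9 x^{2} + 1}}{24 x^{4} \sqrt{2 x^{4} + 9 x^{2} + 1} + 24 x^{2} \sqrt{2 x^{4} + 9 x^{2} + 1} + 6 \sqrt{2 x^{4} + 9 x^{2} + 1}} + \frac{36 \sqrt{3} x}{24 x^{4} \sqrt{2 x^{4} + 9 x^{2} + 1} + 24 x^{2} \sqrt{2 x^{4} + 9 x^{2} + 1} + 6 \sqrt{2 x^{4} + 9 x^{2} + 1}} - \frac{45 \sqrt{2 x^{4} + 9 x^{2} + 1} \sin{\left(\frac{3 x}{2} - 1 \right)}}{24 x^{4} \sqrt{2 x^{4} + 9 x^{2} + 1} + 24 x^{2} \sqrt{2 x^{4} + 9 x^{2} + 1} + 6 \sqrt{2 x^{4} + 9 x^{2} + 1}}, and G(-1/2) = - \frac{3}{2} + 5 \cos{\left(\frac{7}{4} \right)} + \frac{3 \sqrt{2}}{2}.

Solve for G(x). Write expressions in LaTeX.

Integrate term by term and add the pieces.
A general antiderivative is 2 \sqrt{\frac{2 x^{4}}{3} + 3 x^{2} + \frac{1}{3}} + 5 \cos{\left(\frac{3 x}{2} - 1 \right)} - \frac{3}{2 x^{2} + 1} + C.
The condition gives C = - \frac{3}{2} + 5 \cos{\left(\frac{7}{4} \right)} + \frac{3 \sqrt{2}}{2} - (-2 + 5 \cos{\left(\frac{7}{4} \right)} + \frac{3 \sqrt{2}}{2}) = \frac{1}{2}.
So G(x) = \frac{8 x^{2} \sqrt{2 x^{4} + 9 x^{2} + 1} + 20 \sqrt{3} x^{2} \cos{\left(\frac{3 x}{2} - 1 \right)} + 2 \sqrt{3} x^{2} + 4 \sqrt{2 x^{4} + 9 x^{2} + 1} + 10 \sqrt{3} \cos{\left(\frac{3 x}{2} - 1 \right)} - 5 \sqrt{3}}{4 \sqrt{3} x^{2} + 2 \sqrt{3}}.
Check: d/dx[\frac{8 x^{2} \sqrt{2 x^{4} + 9 x^{2} + 1} + 20 \sqrt{3} x^{2} \cos{\left(\frac{3 x}{2} - 1 \right)} + 2 \sqrt{3} x^{2} + 4 \sqrt{2 x^{4} + 9 x^{2} + 1} + 10 \sqrt{3} \cos{\left(\frac{3 x}{2} - 1 \right)} - 5 \sqrt{3}}{4 \sqrt{3} x^{2} + 2 \sqrt{3}}] = \frac{64 \sqrt{3} x^{7} + 208 \sqrt{3} x^{5} - 180 x^{4} \sqrt{2 x^{4} + 9 x^{2} + 1} \sin{\left(\frac{3 x}{2} - 1 \right)} + 160 \sqrt{3} x^{3} - 180 x^{2} \sqrt{2 x^{4} + 9 x^{2} + 1} \sin{\left(\frac{3 x}{2} - 1 \right)} + 72 x \sqrt{2 x^{4} + 9 x^{2} + 1} + 36 \sqrt{3} x - 45 \sqrt{2 x^{4} + 9 x^{2} + 1} \sin{\left(\frac{3 x}{2} - 1 \right)}}{24 x^{4} \sqrt{2 x^{4} + 9 x^{2} + 1} + 24 x^{2} \sqrt{2 x^{4} + 9 x^{2} + 1} + 6 \sqrt{2 x^{4} + 9 x^{2} + 1}}, which equals G'(x).

G(x) = \frac{8 x^{2} \sqrt{2 x^{4} + 9 x^{2} + 1} + 20 \sqrt{3} x^{2} \cos{\left(\frac{3 x}{2} - 1 \right)} + 2 \sqrt{3} x^{2} + 4 \sqrt{2 x^{4} + 9 x^{2} + 1} + 10 \sqrt{3} \cos{\left(\frac{3 x}{2} - 1 \right)} - 5 \sqrt{3}}{4 \sqrt{3} x^{2} + 2 \sqrt{3}}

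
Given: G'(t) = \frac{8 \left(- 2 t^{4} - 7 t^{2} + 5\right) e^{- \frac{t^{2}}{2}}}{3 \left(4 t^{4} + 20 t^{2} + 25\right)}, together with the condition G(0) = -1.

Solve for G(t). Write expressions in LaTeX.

A first test for any G(t): its t-derivative must equal the given G'(t).
A general antiderivative is \frac{4 t e^{- \frac{t^{2}}{2}}}{3 \left(t^{2} + \frac{5}{2}\right)} + C.
The condition gives C = -1 - (0) = -1.
So G(t) = - \frac{\left(6 t^{2} e^{\frac{t^{2}}{2}} - 8 t + 15 e^{\frac{t^{2}}{2}}\right) e^{- \frac{t^{2}}{2}}}{3 \left(2 t^{2} + 5\right)}.
Check: d/dt[- \frac{\left(6 t^{2} e^{\frac{t^{2}}{2}} - 8 t + 15 e^{\frac{t^{2}}{2}}\right) e^{- \frac{t^{2}}{2}}}{3 \left(2 t^{2} + 5\right)}] = \frac{- 16 t^{4} - 56 t^{2} + 40}{12 t^{4} e^{\frac{t^{2}}{2}} + 60 t^{2} e^{\frac{t^{2}}{2}} + 75 e^{\frac{t^{2}}{2}}}, which equals G'(t).

G(t) = - \frac{\left(6 t^{2} e^{\frac{t^{2}}{2}} - 8 t + 15 e^{\frac{t^{2}}{2}}\right) e^{- \frac{t^{2}}{2}}}{3 \left(2 t^{2} + 5\right)}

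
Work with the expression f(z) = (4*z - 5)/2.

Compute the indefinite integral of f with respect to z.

Differentiate the proposed F(z) back; it has to land on f(z) exactly.
Check: d/dz[z**2 - 5*z/2] = 2*z - 5/2, which equals f(z).

F(z) = z**2 - 5*z/2 + C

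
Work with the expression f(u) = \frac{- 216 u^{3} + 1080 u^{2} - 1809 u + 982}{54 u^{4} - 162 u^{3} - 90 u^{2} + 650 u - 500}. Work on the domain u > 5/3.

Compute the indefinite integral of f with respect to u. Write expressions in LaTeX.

Check any antiderivative F(u) by computing F'(u) and comparing it with f(u).
Check: d/du[\frac{- 16 \left(3 u - 5\right)^{2} \log{\left(2 u + 4 \right)} + 3}{4 \left(3 u - 5\right)^{2}}] = \frac{- 216 u^{3} + 1080 u^{2} - 1809 u + 982}{54 u^{4} - 162 u^{3} - 90 u^{2} + 650 u - 500} = f(u).

F(u) = \frac{- 16 \left(3 u - 5\right)^{2} \log{\left(2 u + 4 \right)} + 3}{4 \left(3 u - 5\right)^{2}} + C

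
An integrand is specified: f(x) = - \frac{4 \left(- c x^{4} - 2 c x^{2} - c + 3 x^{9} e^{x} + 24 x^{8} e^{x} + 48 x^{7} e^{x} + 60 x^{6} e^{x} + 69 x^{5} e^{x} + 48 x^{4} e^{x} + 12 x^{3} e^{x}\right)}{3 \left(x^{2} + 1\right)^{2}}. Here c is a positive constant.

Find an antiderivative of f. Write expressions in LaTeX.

Since d/dx undoes antidifferentiation here, F'(x) = f(x) is required of F(x).
Check: d/dx[\frac{4 c x}{3} - \frac{192 x^{7} e^{x}}{48 x^{2} + 48} - \frac{576 x^{6} e^{x}}{48 x^{2} + 48} - \frac{576 x^{5} e^{x}}{48 x^{2} + 48} - \frac{192 x^{4} e^{x}}{48 x^{2} + 48}] = \frac{4 c x^{4} + 8 c x^{2} + 4 c - 12 x^{9} e^{x} - 96 x^{8} e^{x} - 192 x^{7} e^{x} - 240 x^{6} e^{x} - 276 x^{5} e^{x} - 192 x^{4} e^{x} - 48 x^{3} e^{x}}{3 x^{4} + 6 x^{2} + 3}, which equals f(x).

An antiderivative is F(x) = \frac{4 c x}{3} - \frac{192 x^{7} e^{x}}{48 x^{2} + 48} - \frac{576 x^{6} e^{x}}{48 x^{2} + 48} - \frac{576 x^{5} e^{x}}{48 x^{2} + 48} - \frac{192 x^{4} e^{x}}{48 x^{2} + 48}.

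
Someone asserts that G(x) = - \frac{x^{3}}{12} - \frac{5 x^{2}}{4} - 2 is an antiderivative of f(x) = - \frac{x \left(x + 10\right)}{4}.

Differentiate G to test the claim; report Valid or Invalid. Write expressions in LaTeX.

Valid. The derivative of G reproduces f.

d/dx[G] = - \frac{x^{2}}{4} - \frac{5 x}{2}
This equals f(x) exactly, so the claim holds.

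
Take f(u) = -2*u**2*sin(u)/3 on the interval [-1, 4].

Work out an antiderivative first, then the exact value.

Antiderivative: F(u) = 2*u**2*cos(u)/3 - 4*u*sin(u)/3 - 4*cos(u)/3; value = 28*cos(4)/3 + 2*cos(1)/3 + 4*sin(1)/3 - 16*sin(4)/3

A first test for any F(u): its u-derivative must equal f(u) identically.
F(u) = 2*u**2*cos(u)/3 - 4*u*sin(u)/3 - 4*cos(u)/3 is an antiderivative of f.
Check: d/du[2*u**2*cos(u)/3 - 4*u*sin(u)/3 - 4*cos(u)/3] = -2*u**2*sin(u)/3 = f(u).
F(4) = 28*cos(4)/3 - 16*sin(4)/3; F(-1) = -4*sin(1)/3 - 2*cos(1)/3.
Integral = F(4) - F(-1) = 28*cos(4)/3 + 2*cos(1)/3 + 4*sin(1)/3 - 16*sin(4)/3.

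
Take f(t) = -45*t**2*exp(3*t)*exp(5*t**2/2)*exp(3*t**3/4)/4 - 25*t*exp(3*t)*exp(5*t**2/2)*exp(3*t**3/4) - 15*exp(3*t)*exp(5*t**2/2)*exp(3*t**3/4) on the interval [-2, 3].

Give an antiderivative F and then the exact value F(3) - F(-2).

f matches the chain-rule pattern g'(h)*h' with inner function h(t) = 3*t**3/4 + 5*t**2/2 + 3*t; substituting u = h(t) collapses the integral.
F(t) = -5*exp(3*t**3/4 + 5*t**2/2 + 3*t) is an antiderivative of f.
Check: d/dt[-5*exp(3*t**3/4 + 5*t**2/2 + 3*t)] = -45*t**2*exp(3*t)*exp(5*t**2/2)*exp(3*t**3/4)/4 - 25*t*exp(3*t)*exp(5*t**2/2)*exp(3*t**3/4) - 15*exp(3*t)*exp(5*t**2/2)*exp(3*t**3/4) = f(t).
F(3) = -5*exp(207/4); F(-2) = -5*exp(-2).
Integral = F(3) - F(-2) = -5*exp(207/4) + 5*exp(-2).

Antiderivative: F(t) = -5*exp(3*t**3/4 + 5*t**2/2 + 3*t); value = -5*exp(207/4) + 5*exp(-2)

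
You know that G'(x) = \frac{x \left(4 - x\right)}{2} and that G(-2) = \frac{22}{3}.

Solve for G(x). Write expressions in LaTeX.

Any candidate G(x) must reproduce the stated G'(x) exactly.
A general antiderivative is - \frac{x^{3}}{6} + x^{2} + C.
The condition gives C = \frac{22}{3} - (\frac{16}{3}) = 2.
So G(x) = - \frac{x^{3}}{6} + x^{2} + 2.
Check: d/dx[- \frac{x^{3}}{6} + x^{2} + 2] = - \frac{x^{2}}{2} + 2 x, which equals G'(x).

G(x) = - \frac{x^{3}}{6} + x^{2} + 2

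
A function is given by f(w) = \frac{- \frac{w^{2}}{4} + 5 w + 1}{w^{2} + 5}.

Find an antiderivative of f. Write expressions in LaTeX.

An antiderivative is F(w) = \frac{- 5 w + 50 \log{\left(w^{2} + 5 \right)} + 9 \sqrt{5} \operatorname{atan}{\left(\frac{\sqrt{5} w}{5} \right)}}{20}.

A candidate is checked by its d/dw: the result must match f(w).
Check: d/dw[\frac{- 5 w + 50 \log{\left(w^{2} + 5 \right)} + 9 \sqrt{5} \operatorname{atan}{\left(\frac{\sqrt{5} w}{5} \right)}}{20}] = \frac{- w^{2} + 20 w + 4}{4 w^{2} + 20}, which equals f(w).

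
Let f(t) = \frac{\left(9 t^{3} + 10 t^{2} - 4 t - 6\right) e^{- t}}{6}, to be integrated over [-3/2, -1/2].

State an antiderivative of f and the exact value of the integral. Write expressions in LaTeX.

Recognize the product-rule pattern: f = u'v + uv' with u = - \frac{3 t^{3}}{2} - \frac{37 t^{2}}{6} - \frac{35 t}{3} - \frac{32}{3}, v = e^{- t}, so integration by parts undoes it.
F(t) = - \frac{\left(t + 2\right) \left(9 t^{2} + 19 t + 32\right) e^{- t}}{6} is an antiderivative of f.
Check: d/dt[- \frac{\left(t + 2\right) \left(9 t^{2} + 19 t + 32\right) e^{- t}}{6}] = \frac{\left(9 t^{3} + 10 t^{2} - 4 t - 6\right) e^{- t}}{6} = f(t).
F(-1/2) = - \frac{99 e^{\frac{1}{2}}}{16}; F(-3/2) = - \frac{95 e^{\frac{3}{2}}}{48}.
Integral = F(-1/2) - F(-3/2) = - \frac{99 e^{\frac{1}{2}}}{16} + \frac{95 e^{\frac{3}{2}}}{48}.

Antiderivative: F(t) = - \frac{\left(t + 2\right) \left(9 t^{2} + 19 t + 32\right) e^{- t}}{6}; value = - \frac{99 e^{\frac{1}{2}}}{16} + \frac{95 e^{\frac{3}{2}}}{48}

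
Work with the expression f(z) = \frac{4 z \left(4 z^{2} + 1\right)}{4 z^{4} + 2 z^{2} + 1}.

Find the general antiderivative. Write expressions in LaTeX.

F(z) = \log{\left(2 z^{4} + z^{2} + \frac{1}{2} \right)} + C

f matches the chain-rule pattern g'(h)*h' with inner function h(z) = 2 z^{4} + z^{2} + \frac{1}{2}; substituting u = h(z) collapses the integral.
Check: d/dz[\log{\left(2 z^{4} + z^{2} + \frac{1}{2} \right)}] = \frac{16 z^{3} + 4 z}{4 z^{4} + 2 z^{2} + 1}, which equals f(z).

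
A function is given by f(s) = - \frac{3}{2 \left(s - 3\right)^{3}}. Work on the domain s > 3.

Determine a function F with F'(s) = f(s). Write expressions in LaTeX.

An antiderivative is F(s) = \frac{3}{4 s^{2} - 24 s + 36}.

For F(s) to be correct the identity F'(s) - f(s) = 0 must hold.
Check: d/ds[\frac{3}{4 s^{2} - 24 s + 36}] = - \frac{3}{2 s^{3} - 18 s^{2} + 54 s - 54}, which equals f(s).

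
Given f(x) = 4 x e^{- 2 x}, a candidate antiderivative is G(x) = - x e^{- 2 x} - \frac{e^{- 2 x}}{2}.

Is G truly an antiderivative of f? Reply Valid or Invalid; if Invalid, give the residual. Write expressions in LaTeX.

Invalid: d/dx[G] - f = - 2 x e^{- 2 x}, which is not 0.

d/dx[G] = 2 x e^{- 2 x}
d/dx[G] - f(x) = - 2 x e^{- 2 x} != 0.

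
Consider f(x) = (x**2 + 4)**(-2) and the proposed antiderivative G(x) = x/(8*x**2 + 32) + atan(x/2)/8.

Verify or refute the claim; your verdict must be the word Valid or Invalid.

Invalid: d/dx[G] - f = 1/(8*x**2 + 32), which is not 0.

d/dx[G] = (x**2 + 12)/(8*x**4 + 64*x**2 + 128)
d/dx[G] - f(x) = 1/(8*x**2 + 32) != 0.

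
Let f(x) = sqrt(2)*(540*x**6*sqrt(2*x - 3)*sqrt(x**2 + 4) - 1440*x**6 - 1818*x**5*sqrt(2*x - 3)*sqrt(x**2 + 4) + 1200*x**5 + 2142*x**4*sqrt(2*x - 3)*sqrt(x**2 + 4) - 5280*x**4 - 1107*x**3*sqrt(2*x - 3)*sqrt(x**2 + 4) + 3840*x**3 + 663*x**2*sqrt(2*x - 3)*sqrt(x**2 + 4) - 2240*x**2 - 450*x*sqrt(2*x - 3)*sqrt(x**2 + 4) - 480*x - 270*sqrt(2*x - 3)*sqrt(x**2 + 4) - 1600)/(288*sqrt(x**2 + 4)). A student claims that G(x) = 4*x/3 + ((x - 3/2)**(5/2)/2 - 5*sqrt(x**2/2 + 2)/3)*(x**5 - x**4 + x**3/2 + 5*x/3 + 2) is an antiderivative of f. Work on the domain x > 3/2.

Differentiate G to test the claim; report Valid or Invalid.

Invalid: d/dx[G] - f = 4/3, which is not 0.

d/dx[G] = sqrt(2)*(540*x**6*sqrt(2*x - 3)*sqrt(x**2 + 4) - 1440*x**6 - 1818*x**5*sqrt(2*x - 3)*sqrt(x**2 + 4) + 1200*x**5 + 2142*x**4*sqrt(2*x - 3)*sqrt(x**2 + 4) - 5280*x**4 - 1107*x**3*sqrt(2*x - 3)*sqrt(x**2 + 4) + 3840*x**3 + 663*x**2*sqrt(2*x - 3)*sqrt(x**2 + 4) - 2240*x**2 - 450*x*sqrt(2*x - 3)*sqrt(x**2 + 4) - 480*x - 270*sqrt(2*x - 3)*sqrt(x**2 + 4) + 192*sqrt(2)*sqrt(x**2 + 4) - 1600)/(288*sqrt(x**2 + 4))
d/dx[G] - f(x) = 4/3 != 0.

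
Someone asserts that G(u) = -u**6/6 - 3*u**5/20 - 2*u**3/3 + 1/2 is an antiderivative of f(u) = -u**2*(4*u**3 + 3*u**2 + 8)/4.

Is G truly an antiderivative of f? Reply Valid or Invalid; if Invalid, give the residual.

d/du[G] = -u**5 - 3*u**4/4 - 2*u**2
This equals f(u) exactly, so the claim holds.

Valid - the claim checks out under differentiation.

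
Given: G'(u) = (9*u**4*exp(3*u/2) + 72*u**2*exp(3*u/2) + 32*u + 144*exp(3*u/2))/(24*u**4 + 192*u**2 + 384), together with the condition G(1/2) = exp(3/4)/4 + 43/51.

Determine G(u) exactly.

G(u) = (12*u**2 + 3*(u**2 + 4)*exp(3*u/2) + 40)/(12*(u**2 + 4))

The proposed G(u) is checked by its d/du: the result must match the given G'(u).
A general antiderivative is exp(3*u/2)/4 - 1/(3*(u**2/2 + 2)) + C.
The condition gives C = exp(3/4)/4 + 43/51 - (-8/51 + exp(3/4)/4) = 1.
So G(u) = (12*u**2 + 3*(u**2 + 4)*exp(3*u/2) + 40)/(12*(u**2 + 4)).
Check: d/du[(12*u**2 + 3*(u**2 + 4)*exp(3*u/2) + 40)/(12*(u**2 + 4))] = (9*u**4*exp(3*u/2) + 72*u**2*exp(3*u/2) + 32*u + 144*exp(3*u/2))/(24*u**4 + 192*u**2 + 384) = G'(u).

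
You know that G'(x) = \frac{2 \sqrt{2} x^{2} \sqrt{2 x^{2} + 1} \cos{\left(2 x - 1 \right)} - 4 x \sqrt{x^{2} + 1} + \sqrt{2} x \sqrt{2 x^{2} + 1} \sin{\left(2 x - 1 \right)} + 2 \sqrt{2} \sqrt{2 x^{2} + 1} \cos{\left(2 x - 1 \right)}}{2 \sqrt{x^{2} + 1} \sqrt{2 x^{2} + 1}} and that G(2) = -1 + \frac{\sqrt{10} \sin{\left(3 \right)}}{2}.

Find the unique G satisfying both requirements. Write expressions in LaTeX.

G(x) = \frac{\sqrt{2} \sqrt{x^{2} + 1} \sin{\left(2 x - 1 \right)} - 2 \sqrt{2 x^{2} + 1} + 4}{2}

Any candidate G(x) must reproduce the stated G'(x) exactly.
A general antiderivative is - \sqrt{2 x^{2} + 1} + \frac{\sqrt{2 x^{2} + 2} \sin{\left(2 x - 1 \right)}}{2} + C.
The condition gives C = -1 + \frac{\sqrt{10} \sin{\left(3 \right)}}{2} - (-3 + \frac{\sqrt{10} \sin{\left(3 \right)}}{2}) = 2.
So G(x) = \frac{\sqrt{2} \sqrt{x^{2} + 1} \sin{\left(2 x - 1 \right)} - 2 \sqrt{2 x^{2} + 1} + 4}{2}.
Check: d/dx[\frac{\sqrt{2} \sqrt{x^{2} + 1} \sin{\left(2 x - 1 \right)} - 2 \sqrt{2 x^{2} + 1} + 4}{2}] = \frac{2 \sqrt{2} x^{2} \sqrt{2 x^{2} + 1} \cos{\left(2 x - 1 \right)} - 4 x \sqrt{x^{2} + 1} + \sqrt{2} x \sqrt{2 x^{2} + 1} \sin{\left(2 x - 1 \right)} + 2 \sqrt{2} \sqrt{2 x^{2} + 1} \cos{\left(2 x - 1 \right)}}{2 \sqrt{x^{2} + 1} \sqrt{2 x^{2} + 1}} = G'(x).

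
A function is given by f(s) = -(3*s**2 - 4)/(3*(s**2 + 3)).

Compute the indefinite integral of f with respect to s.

F(s) = -s + 13*sqrt(3)*atan(sqrt(3)*s/3)/9 + C

A candidate is checked by its d/ds: the result must match f(s).
Check: d/ds[-s + 13*sqrt(3)*atan(sqrt(3)*s/3)/9] = (4 - 3*s**2)/(3*s**2 + 9), which equals f(s).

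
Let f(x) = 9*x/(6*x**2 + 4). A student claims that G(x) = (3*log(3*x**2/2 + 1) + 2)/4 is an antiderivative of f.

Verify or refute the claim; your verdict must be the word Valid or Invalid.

Valid: G'(x) = f(x).

d/dx[G] = 9*x/(6*x**2 + 4)
This equals f(x) exactly, so the claim holds.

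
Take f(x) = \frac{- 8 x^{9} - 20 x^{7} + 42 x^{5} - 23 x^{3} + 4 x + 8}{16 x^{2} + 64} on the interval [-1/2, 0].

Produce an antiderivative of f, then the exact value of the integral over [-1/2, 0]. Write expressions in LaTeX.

Since d/dx undoes antidifferentiation here, F'(x) = f(x) is required of F(x).
F(x) = - \frac{x^{8}}{16} + \frac{x^{6}}{8} - \frac{3 x^{4}}{32} + \frac{x^{2}}{32} + \frac{\operatorname{atan}{\left(\frac{x}{2} \right)}}{4} is an antiderivative of f.
Check: d/dx[- \frac{x^{8}}{16} + \frac{x^{6}}{8} - \frac{3 x^{4}}{32} + \frac{x^{2}}{32} + \frac{\operatorname{atan}{\left(\frac{x}{2} \right)}}{4}] = \frac{- 8 x^{9} - 20 x^{7} + 42 x^{5} - 23 x^{3} + 4 x + 8}{16 x^{2} + 64} = f(x).
F(0) = 0; F(-1/2) = \frac{15}{4096} - \frac{\operatorname{atan}{\left(\frac{1}{4} \right)}}{4}.
Integral = F(0) - F(-1/2) = - \frac{15}{4096} + \frac{\operatorname{atan}{\left(\frac{1}{4} \right)}}{4}.

Antiderivative: F(x) = - \frac{x^{8}}{16} + \frac{x^{6}}{8} - \frac{3 x^{4}}{32} + \frac{x^{2}}{32} + \frac{\operatorname{atan}{\left(\frac{x}{2} \right)}}{4}; value = - \frac{15}{4096} + \frac{\operatorname{atan}{\left(\frac{1}{4} \right)}}{4}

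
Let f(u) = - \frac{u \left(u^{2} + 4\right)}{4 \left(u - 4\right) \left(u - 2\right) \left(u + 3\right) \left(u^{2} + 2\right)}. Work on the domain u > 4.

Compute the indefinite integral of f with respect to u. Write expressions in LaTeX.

Factor the denominator (4 \left(u - 4\right) \left(u - 2\right) \left(u + 3\right) \left(u^{2} + 2\right)) and decompose: f = - \frac{5 u - 4}{396 \left(u^{2} + 2\right)} + \frac{39}{1540 \left(u + 3\right)} + \frac{1}{15 \left(u - 2\right)} - \frac{5}{63 \left(u - 4\right)}; each piece integrates to a log, atan, or power term.
Check: d/du[- \frac{5 \log{\left(u - 4 \right)}}{63} + \frac{\log{\left(u - 2 \right)}}{15} + \frac{39 \log{\left(u + 3 \right)}}{1540} - \frac{5 \log{\left(u^{2} + 2 \right)}}{792} + \frac{\sqrt{2} \operatorname{atan}{\left(\frac{\sqrt{2} u}{2} \right)}}{198}] = \frac{- u^{3} - 4 u}{4 u^{5} - 12 u^{4} - 32 u^{3} + 72 u^{2} - 80 u + 192}, which equals f(u).

F(u) = - \frac{5 \log{\left(u - 4 \right)}}{63} + \frac{\log{\left(u - 2 \right)}}{15} + \frac{39 \log{\left(u + 3 \right)}}{1540} - \frac{5 \log{\left(u^{2} + 2 \right)}}{792} + \frac{\sqrt{2} \operatorname{atan}{\left(\frac{\sqrt{2} u}{2} \right)}}{198} + C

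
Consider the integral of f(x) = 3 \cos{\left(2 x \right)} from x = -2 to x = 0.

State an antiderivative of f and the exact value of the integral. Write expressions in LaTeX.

A first test for any F(x): its x-derivative must equal f(x) identically.
F(x) = \frac{3 \sin{\left(2 x \right)}}{2} is an antiderivative of f.
Check: d/dx[\frac{3 \sin{\left(2 x \right)}}{2}] = 3 \cos{\left(2 x \right)} = f(x).
F(0) = 0; F(-2) = - \frac{3 \sin{\left(4 \right)}}{2}.
Integral = F(0) - F(-2) = \frac{3 \sin{\left(4 \right)}}{2}.

Antiderivative: F(x) = \frac{3 \sin{\left(2 x \right)}}{2}; value = \frac{3 \sin{\left(4 \right)}}{2}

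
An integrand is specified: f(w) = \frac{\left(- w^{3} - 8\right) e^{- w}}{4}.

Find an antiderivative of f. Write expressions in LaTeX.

An antiderivative is F(w) = \frac{\left(w^{3} + 3 w^{2} + 6 w + 14\right) e^{- w}}{4}.

f has the shape u'v + uv' for u = \frac{w^{3}}{4} + \frac{3 w^{2}}{4} + \frac{3 w}{2} + \frac{7}{2} and v = e^{- w} — it is the derivative of the product u*v.
Check: d/dw[\frac{\left(w^{3} + 3 w^{2} + 6 w + 14\right) e^{- w}}{4}] = \frac{\left(- w^{3} - 8\right) e^{- w}}{4} = f(w).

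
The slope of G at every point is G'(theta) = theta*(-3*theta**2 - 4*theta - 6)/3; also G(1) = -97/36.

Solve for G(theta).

Check a candidate G(theta) by differentiating: d/dtheta[G] must match the given G'(theta).
A general antiderivative is -theta**4/4 - 4*theta**3/9 - theta**2 + C.
The condition gives C = -97/36 - (-61/36) = -1.
So G(theta) = -theta**4/4 - 4*theta**3/9 - theta**2 - 1.
Check: d/dtheta[-theta**4/4 - 4*theta**3/9 - theta**2 - 1] = -theta**3 - 4*theta**2/3 - 2*theta, which equals G'(theta).

G(theta) = -theta**4/4 - 4*theta**3/9 - theta**2 - 1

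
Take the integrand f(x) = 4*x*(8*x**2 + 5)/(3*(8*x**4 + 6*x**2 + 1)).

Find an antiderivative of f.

An antiderivative is F(x) = -log(x**2 + 1/2)/3 + log(4*x**2 + 1).

A candidate is checked by its d/dx: the result must match f(x).
Check: d/dx[-log(x**2 + 1/2)/3 + log(4*x**2 + 1)] = (32*x**3 + 20*x)/(24*x**4 + 18*x**2 + 3), which equals f(x).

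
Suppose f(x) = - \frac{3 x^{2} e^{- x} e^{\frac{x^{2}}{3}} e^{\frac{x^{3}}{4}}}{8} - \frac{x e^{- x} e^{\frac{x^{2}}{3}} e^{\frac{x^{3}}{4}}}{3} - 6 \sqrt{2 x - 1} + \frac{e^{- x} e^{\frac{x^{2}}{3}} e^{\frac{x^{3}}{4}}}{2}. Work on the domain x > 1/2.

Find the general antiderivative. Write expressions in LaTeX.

The integrand splits into summands that can be handled one at a time.
Check: d/dx[- 2 \left(2 x - 1\right)^{\frac{3}{2}} - \frac{e^{\frac{x^{3}}{4} + \frac{x^{2}}{3} - x}}{2}] = - \frac{3 x^{2} e^{- x} e^{\frac{x^{2}}{3}} e^{\frac{x^{3}}{4}}}{8} - \frac{x e^{- x} e^{\frac{x^{2}}{3}} e^{\frac{x^{3}}{4}}}{3} - 6 \sqrt{2 x - 1} + \frac{e^{- x} e^{\frac{x^{2}}{3}} e^{\frac{x^{3}}{4}}}{2} = f(x).

F(x) = - 2 \left(2 x - 1\right)^{\frac{3}{2}} - \frac{e^{\frac{x^{3}}{4} + \frac{x^{2}}{3} - x}}{2} + C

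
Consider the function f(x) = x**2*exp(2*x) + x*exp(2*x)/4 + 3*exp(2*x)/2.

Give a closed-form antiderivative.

An antiderivative is F(x) = x**2*exp(2*x)/2 - 3*x*exp(2*x)/8 + 15*exp(2*x)/16.

Recognize the product-rule pattern: f = u'v + uv' with u = x**2/2 - 3*x/8 + 15/16, v = exp(2*x), so integration by parts undoes it.
Check: d/dx[x**2*exp(2*x)/2 - 3*x*exp(2*x)/8 + 15*exp(2*x)/16] = x**2*exp(2*x) + x*exp(2*x)/4 + 3*exp(2*x)/2 = f(x).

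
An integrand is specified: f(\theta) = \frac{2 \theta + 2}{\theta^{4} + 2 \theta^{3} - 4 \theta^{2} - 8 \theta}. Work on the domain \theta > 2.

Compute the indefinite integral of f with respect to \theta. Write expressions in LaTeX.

F(\theta) = \frac{- 4 \left(\theta + 2\right) \log{\left(\theta \right)} + 3 \left(\theta + 2\right) \log{\left(\theta - 2 \right)} + \left(\theta + 2\right) \log{\left(\theta + 2 \right)} + 4}{16 \left(\theta + 2\right)} + C

Factor the denominator (\theta \left(\theta - 2\right) \left(\theta + 2\right)^{2}) and decompose: f = \frac{1}{16 \left(\theta + 2\right)} - \frac{1}{4 \left(\theta + 2\right)^{2}} + \frac{3}{16 \left(\theta - 2\right)} - \frac{1}{4 \theta}; each piece integrates to a log, atan, or power term.
Check: d/d\theta[\frac{- 4 \left(\theta + 2\right) \log{\left(\theta \right)} + 3 \left(\theta + 2\right) \log{\left(\theta - 2 \right)} + \left(\theta + 2\right) \log{\left(\theta + 2 \right)} + 4}{16 \left(\theta + 2\right)}] = \frac{2 \theta + 2}{\theta^{4} + 2 \theta^{3} - 4 \theta^{2} - 8 \theta} = f(\theta).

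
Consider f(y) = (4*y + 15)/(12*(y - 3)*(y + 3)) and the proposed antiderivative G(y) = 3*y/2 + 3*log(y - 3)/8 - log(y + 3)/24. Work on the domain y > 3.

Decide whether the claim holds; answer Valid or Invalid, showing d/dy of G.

Invalid: d/dy[G] - f = 3/2, which is not 0.

d/dy[G] = (18*y**2 + 4*y - 147)/(12*y**2 - 108)
d/dy[G] - f(y) = 3/2 != 0.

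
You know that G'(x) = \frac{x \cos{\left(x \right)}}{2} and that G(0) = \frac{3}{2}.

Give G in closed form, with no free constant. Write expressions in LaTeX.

G(x) = \frac{x \sin{\left(x \right)}}{2} + \frac{\cos{\left(x \right)}}{2} + 1

Recover the given G'(x) by differentiating a candidate G(x); any mismatch rules it out.
A general antiderivative is \frac{x \sin{\left(x \right)}}{2} + \frac{\cos{\left(x \right)}}{2} + C.
The condition gives C = \frac{3}{2} - (\frac{1}{2}) = 1.
So G(x) = \frac{x \sin{\left(x \right)}}{2} + \frac{\cos{\left(x \right)}}{2} + 1.
Check: d/dx[\frac{x \sin{\left(x \right)}}{2} + \frac{\cos{\left(x \right)}}{2} + 1] = \frac{x \cos{\left(x \right)}}{2} = G'(x).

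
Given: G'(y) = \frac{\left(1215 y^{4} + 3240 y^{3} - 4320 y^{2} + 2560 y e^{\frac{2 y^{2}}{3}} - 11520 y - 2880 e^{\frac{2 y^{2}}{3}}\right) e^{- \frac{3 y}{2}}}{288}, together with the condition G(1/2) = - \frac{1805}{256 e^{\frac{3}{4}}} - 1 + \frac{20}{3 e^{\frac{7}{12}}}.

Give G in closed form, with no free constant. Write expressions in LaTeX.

G(y) = \frac{\left(- 15 y^{2} \left(- 3 y - 8\right)^{2} - 48 e^{\frac{3 y}{2}} + 320 e^{\frac{2 y^{2}}{3}}\right) e^{- \frac{3 y}{2}}}{48}

G'(y) has the shape u'v + uv' for u = - 5 \left(- \frac{3 y^{2}}{4} - 2 y\right)^{2} + \frac{20 e^{\frac{2 y^{2}}{3}}}{3} and v = e^{- \frac{3 y}{2}} — it is the derivative of the product u*v.
A general antiderivative is 5 \left(- \left(- \frac{3 y^{2}}{4} - 2 y\right)^{2} + \frac{4 e^{\frac{2 y^{2}}{3}}}{3}\right) e^{- \frac{3 y}{2}} + C.
The condition gives C = - \frac{1805}{256 e^{\frac{3}{4}}} - 1 + \frac{20}{3 e^{\frac{7}{12}}} - (- \frac{1805}{256 e^{\frac{3}{4}}} + \frac{20}{3 e^{\frac{7}{12}}}) = -1.
So G(y) = \frac{\left(- 15 y^{2} \left(- 3 y - 8\right)^{2} - 48 e^{\frac{3 y}{2}} + 320 e^{\frac{2 y^{2}}{3}}\right) e^{- \frac{3 y}{2}}}{48}.
Check: d/dy[\frac{\left(- 15 y^{2} \left(- 3 y - 8\right)^{2} - 48 e^{\frac{3 y}{2}} + 320 e^{\frac{2 y^{2}}{3}}\right) e^{- \frac{3 y}{2}}}{48}] = \frac{\left(1215 y^{4} + 3240 y^{3} - 4320 y^{2} + 2560 y e^{\frac{2 y^{2}}{3}} - 11520 y - 2880 e^{\frac{2 y^{2}}{3}}\right) e^{- \frac{3 y}{2}}}{288} = G'(y).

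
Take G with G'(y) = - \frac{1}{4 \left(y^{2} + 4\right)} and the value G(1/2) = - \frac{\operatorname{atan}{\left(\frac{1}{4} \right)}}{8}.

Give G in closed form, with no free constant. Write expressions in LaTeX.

G(y) = - \frac{\operatorname{atan}{\left(\frac{y}{2} \right)}}{8}

Whatever form G(y) takes, its d/dy must return the stated G'(y).
A general antiderivative is - \frac{\operatorname{atan}{\left(\frac{y}{2} \right)}}{8} + C.
The condition gives C = - \frac{\operatorname{atan}{\left(\frac{1}{4} \right)}}{8} - (- \frac{\operatorname{atan}{\left(\frac{1}{4} \right)}}{8}) = 0.
So G(y) = - \frac{\operatorname{atan}{\left(\frac{y}{2} \right)}}{8}.
Check: d/dy[- \frac{\operatorname{atan}{\left(\frac{y}{2} \right)}}{8}] = - \frac{1}{4 y^{2} + 16}, which equals G'(y).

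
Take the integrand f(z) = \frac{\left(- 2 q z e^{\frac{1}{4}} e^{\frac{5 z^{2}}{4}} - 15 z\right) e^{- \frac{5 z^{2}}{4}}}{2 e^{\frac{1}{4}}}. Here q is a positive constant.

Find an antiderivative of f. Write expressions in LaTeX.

An antiderivative is F(z) = \frac{- q z^{2} + 6 e^{- \frac{5 z^{2}}{4} - \frac{1}{4}}}{2}.

A candidate is checked by its d/dz: the result must match f(z).
Check: d/dz[\frac{- q z^{2} + 6 e^{- \frac{5 z^{2}}{4} - \frac{1}{4}}}{2}] = \frac{\left(- 2 q z e^{\frac{1}{4}} e^{\frac{5 z^{2}}{4}} - 15 z\right) e^{- \frac{5 z^{2}}{4}}}{2 e^{\frac{1}{4}}} = f(z).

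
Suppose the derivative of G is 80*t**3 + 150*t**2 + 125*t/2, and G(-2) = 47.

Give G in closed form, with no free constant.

G(t) = (5*t**2*(-4*t - 5)**2 + 8)/4

The substitution u = -4*t**2 - 5*t works: G'(t) is exactly (dG/du)*(du/dt) for that inner function.
A general antiderivative is 5*(-4*t**2 - 5*t)**2/4 + C.
The condition gives C = 47 - (45) = 2.
So G(t) = (5*t**2*(-4*t - 5)**2 + 8)/4.
Check: d/dt[(5*t**2*(-4*t - 5)**2 + 8)/4] = 80*t**3 + 150*t**2 + 125*t/2 = G'(t).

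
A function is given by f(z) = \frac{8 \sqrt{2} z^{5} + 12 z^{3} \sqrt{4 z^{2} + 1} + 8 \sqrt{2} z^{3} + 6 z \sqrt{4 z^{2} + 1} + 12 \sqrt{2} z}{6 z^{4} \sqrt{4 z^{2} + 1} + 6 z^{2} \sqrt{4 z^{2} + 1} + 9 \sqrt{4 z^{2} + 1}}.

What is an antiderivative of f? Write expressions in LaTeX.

Recover f(z) by differentiating a candidate F(z); any mismatch rules it out.
Check: d/dz[\frac{2 \sqrt{2} \sqrt{4 z^{2} + 1} + 3 \log{\left(2 z^{4} + 2 z^{2} + 3 \right)}}{6}] = \frac{8 \sqrt{2} z^{5} + 12 z^{3} \sqrt{4 z^{2} + 1} + 8 \sqrt{2} z^{3} + 6 z \sqrt{4 z^{2} + 1} + 12 \sqrt{2} z}{6 z^{4} \sqrt{4 z^{2} + 1} + 6 z^{2} \sqrt{4 z^{2} + 1} + 9 \sqrt{4 z^{2} + 1}} = f(z).

An antiderivative is F(z) = \frac{2 \sqrt{2} \sqrt{4 z^{2} + 1} + 3 \log{\left(2 z^{4} + 2 z^{2} + 3 \right)}}{6}.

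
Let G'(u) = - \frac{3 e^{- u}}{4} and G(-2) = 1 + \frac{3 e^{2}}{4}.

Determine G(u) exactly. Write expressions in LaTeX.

Whatever form G(u) takes, its d/du must return the stated G'(u).
A general antiderivative is \frac{3 e^{- u}}{4} + C.
The condition gives C = 1 + \frac{3 e^{2}}{4} - (\frac{3 e^{2}}{4}) = 1.
So G(u) = \frac{\left(4 e^{u} + 3\right) e^{- u}}{4}.
Check: d/du[\frac{\left(4 e^{u} + 3\right) e^{- u}}{4}] = - \frac{3 e^{- u}}{4} = G'(u).

G(u) = \frac{\left(4 e^{u} + 3\right) e^{- u}}{4}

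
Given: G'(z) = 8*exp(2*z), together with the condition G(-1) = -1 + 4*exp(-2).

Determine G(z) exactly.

G(z) = (2*exp(z) - 1)*(2*exp(z) + 1)

Differentiate the proposed G(z) back; it has to land on the given G'(z).
A general antiderivative is 4*exp(2*z) + C.
The condition gives C = -1 + 4*exp(-2) - (4*exp(-2)) = -1.
So G(z) = (2*exp(z) - 1)*(2*exp(z) + 1).
Check: d/dz[(2*exp(z) - 1)*(2*exp(z) + 1)] = 8*exp(2*z) = G'(z).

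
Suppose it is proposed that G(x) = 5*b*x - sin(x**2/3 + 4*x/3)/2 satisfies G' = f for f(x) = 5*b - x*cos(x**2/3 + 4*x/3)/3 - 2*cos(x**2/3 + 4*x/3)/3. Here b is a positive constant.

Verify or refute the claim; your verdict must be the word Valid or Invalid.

Valid: G'(x) = f(x).

d/dx[G] = 5*b - x*cos(x**2/3 + 4*x/3)/3 - 2*cos(x**2/3 + 4*x/3)/3
This equals f(x) exactly, so the claim holds.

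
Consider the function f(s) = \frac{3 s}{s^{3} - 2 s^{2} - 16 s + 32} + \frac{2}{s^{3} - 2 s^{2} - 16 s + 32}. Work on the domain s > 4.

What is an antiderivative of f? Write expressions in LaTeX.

An antiderivative is F(s) = - \frac{- 21 \log{\left(s - 4 \right)} + 16 \log{\left(s - 2 \right)} + 5 \log{\left(s + 4 \right)}}{24}.

The denominator factors as \left(s - 4\right) \left(s - 2\right) \left(s + 4\right); partial fractions split f into directly integrable pieces: - \frac{5}{24 \left(s + 4\right)} - \frac{2}{3 \left(s - 2\right)} + \frac{7}{8 \left(s - 4\right)}.
Check: d/ds[- \frac{- 21 \log{\left(s - 4 \right)} + 16 \log{\left(s - 2 \right)} + 5 \log{\left(s + 4 \right)}}{24}] = \frac{3 s + 2}{s^{3} - 2 s^{2} - 16 s + 32}, which equals f(s).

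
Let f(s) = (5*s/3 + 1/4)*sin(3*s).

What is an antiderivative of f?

Check any antiderivative F(s) by computing F'(s) and comparing it with f(s).
Check: d/ds[-5*s*cos(3*s)/9 + 5*sin(3*s)/27 - cos(3*s)/12] = 5*s*sin(3*s)/3 + sin(3*s)/4, which equals f(s).

An antiderivative is F(s) = -5*s*cos(3*s)/9 + 5*sin(3*s)/27 - cos(3*s)/12.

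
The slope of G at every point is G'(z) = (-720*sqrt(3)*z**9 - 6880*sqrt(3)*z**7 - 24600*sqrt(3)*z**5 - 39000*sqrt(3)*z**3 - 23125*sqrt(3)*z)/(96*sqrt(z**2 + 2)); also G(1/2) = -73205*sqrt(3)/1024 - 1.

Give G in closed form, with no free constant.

G(z) = -5*sqrt(3)*z**8*sqrt(z**2 + 2)/6 - 25*sqrt(3)*z**6*sqrt(z**2 + 2)/3 - 125*sqrt(3)*z**4*sqrt(z**2 + 2)/4 - 625*sqrt(3)*z**2*sqrt(z**2 + 2)/12 - 3125*sqrt(3)*sqrt(z**2 + 2)/96 - 1

G'(z) has the shape u'v + uv' for u = -5*sqrt(3*z**2 + 6)/6 and v = (-z**2 - 5/2)**4 — it is the derivative of the product u*v.
A general antiderivative is -5*(-z**2 - 5/2)**4*sqrt(3*z**2 + 6)/6 + C.
The condition gives C = -73205*sqrt(3)/1024 - 1 - (-73205*sqrt(3)/1024) = -1.
So G(z) = -5*sqrt(3)*z**8*sqrt(z**2 + 2)/6 - 25*sqrt(3)*z**6*sqrt(z**2 + 2)/3 - 125*sqrt(3)*z**4*sqrt(z**2 + 2)/4 - 625*sqrt(3)*z**2*sqrt(z**2 + 2)/12 - 3125*sqrt(3)*sqrt(z**2 + 2)/96 - 1.
Check: d/dz[-5*sqrt(3)*z**8*sqrt(z**2 + 2)/6 - 25*sqrt(3)*z**6*sqrt(z**2 + 2)/3 - 125*sqrt(3)*z**4*sqrt(z**2 + 2)/4 - 625*sqrt(3)*z**2*sqrt(z**2 + 2)/12 - 3125*sqrt(3)*sqrt(z**2 + 2)/96 - 1] = (-720*sqrt(3)*z**9 - 6880*sqrt(3)*z**7 - 24600*sqrt(3)*z**5 - 39000*sqrt(3)*z**3 - 23125*sqrt(3)*z)/(96*sqrt(z**2 + 2)) = G'(z).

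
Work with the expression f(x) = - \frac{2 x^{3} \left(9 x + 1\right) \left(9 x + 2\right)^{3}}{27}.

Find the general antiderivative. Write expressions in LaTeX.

f matches the chain-rule pattern g'(h)*h' with inner function h(x) = - 3 x^{2} - \frac{2 x}{3}; substituting u = h(x) collapses the integral.
Check: d/dx[- \frac{243 x^{8}}{4} - 54 x^{7} - 18 x^{6} - \frac{8 x^{5}}{3} - \frac{4 x^{4}}{27}] = - 486 x^{7} - 378 x^{6} - 108 x^{5} - \frac{40 x^{4}}{3} - \frac{16 x^{3}}{27}, which equals f(x).

F(x) = - \frac{243 x^{8}}{4} - 54 x^{7} - 18 x^{6} - \frac{8 x^{5}}{3} - \frac{4 x^{4}}{27} + C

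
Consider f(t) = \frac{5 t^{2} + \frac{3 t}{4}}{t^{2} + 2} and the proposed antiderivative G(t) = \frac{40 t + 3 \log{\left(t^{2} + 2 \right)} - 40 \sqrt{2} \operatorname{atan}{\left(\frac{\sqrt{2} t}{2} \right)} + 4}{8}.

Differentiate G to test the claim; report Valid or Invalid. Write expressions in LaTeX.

Valid. The derivative of G reproduces f.

d/dt[G] = \frac{20 t^{2} + 3 t}{4 t^{2} + 8}
This equals f(t) exactly, so the claim holds.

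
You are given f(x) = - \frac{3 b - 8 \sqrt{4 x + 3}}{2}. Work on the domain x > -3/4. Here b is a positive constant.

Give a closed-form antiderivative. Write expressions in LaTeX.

A first test for any F(x): its x-derivative must equal f(x) identically.
Check: d/dx[- \frac{3 b x}{2} + \frac{8 x \sqrt{4 x + 3}}{3} + 2 \sqrt{4 x + 3}] = \frac{- 3 b \sqrt{4 x + 3} + 32 x + 24}{2 \sqrt{4 x + 3}}, which equals f(x).

An antiderivative is F(x) = - \frac{3 b x}{2} + \frac{8 x \sqrt{4 x + 3}}{3} + 2 \sqrt{4 x + 3}.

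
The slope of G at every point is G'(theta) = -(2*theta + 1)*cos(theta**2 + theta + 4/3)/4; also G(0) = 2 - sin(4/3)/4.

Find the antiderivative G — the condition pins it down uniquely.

G'(theta) matches the chain-rule pattern g'(h)*h' with inner function h(theta) = theta**2 + theta + 4/3; substituting u = h(theta) collapses the integral.
A general antiderivative is -sin(theta**2 + theta + 4/3)/4 + C.
The condition gives C = 2 - sin(4/3)/4 - (-sin(4/3)/4) = 2.
So G(theta) = 2 - sin(theta**2 + theta + 4/3)/4.
Check: d/dtheta[2 - sin(theta**2 + theta + 4/3)/4] = -theta*cos(theta**2 + theta + 4/3)/2 - cos(theta**2 + theta + 4/3)/4, which equals G'(theta).

G(theta) = 2 - sin(theta**2 + theta + 4/3)/4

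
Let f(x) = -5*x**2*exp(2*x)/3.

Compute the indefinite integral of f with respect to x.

f has the shape u'v + uv' for u = -5*x**2/6 + 5*x/6 - 5/12 and v = exp(2*x) — it is the derivative of the product u*v.
Check: d/dx[(-10*x**2 + 10*x - 5)*exp(2*x)/12] = -5*x**2*exp(2*x)/3 = f(x).

F(x) = (-10*x**2 + 10*x - 5)*exp(2*x)/12 + C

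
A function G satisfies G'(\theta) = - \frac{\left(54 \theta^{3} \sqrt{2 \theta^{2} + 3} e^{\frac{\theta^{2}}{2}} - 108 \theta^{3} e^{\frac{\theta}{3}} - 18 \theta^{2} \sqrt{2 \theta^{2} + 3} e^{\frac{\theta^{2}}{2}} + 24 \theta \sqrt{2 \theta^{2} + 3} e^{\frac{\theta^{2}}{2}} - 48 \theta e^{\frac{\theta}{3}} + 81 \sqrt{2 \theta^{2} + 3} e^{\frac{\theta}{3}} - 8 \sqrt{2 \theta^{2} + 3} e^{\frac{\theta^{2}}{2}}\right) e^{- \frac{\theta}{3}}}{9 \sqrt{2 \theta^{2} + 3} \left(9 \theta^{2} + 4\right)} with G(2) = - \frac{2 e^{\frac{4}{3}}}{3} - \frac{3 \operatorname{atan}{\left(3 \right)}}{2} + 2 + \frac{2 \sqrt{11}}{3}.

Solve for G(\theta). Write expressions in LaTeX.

G(\theta) = \frac{2 \sqrt{2 \theta^{2} + 3}}{3} - \frac{3 \operatorname{atan}{\left(\frac{3 \theta}{2} \right)}}{2} + 2 - \frac{2 e^{- \frac{\theta}{3}} e^{\frac{\theta^{2}}{2}}}{3}

Whatever form G(\theta) takes, its d/d\theta must return the stated G'(\theta).
A general antiderivative is \frac{2 \sqrt{2 \theta^{2} + 3}}{3} - \frac{2 e^{\frac{\theta^{2}}{2} - \frac{\theta}{3}}}{3} - \frac{3 \operatorname{atan}{\left(\frac{3 \theta}{2} \right)}}{2} + C.
The condition gives C = - \frac{2 e^{\frac{4}{3}}}{3} - \frac{3 \operatorname{atan}{\left(3 \right)}}{2} + 2 + \frac{2 \sqrt{11}}{3} - (- \frac{2 e^{\frac{4}{3}}}{3} - \frac{3 \operatorname{atan}{\left(3 \right)}}{2} + \frac{2 \sqrt{11}}{3}) = 2.
So G(\theta) = \frac{2 \sqrt{2 \theta^{2} + 3}}{3} - \frac{3 \operatorname{atan}{\left(\frac{3 \theta}{2} \right)}}{2} + 2 - \frac{2 e^{- \frac{\theta}{3}} e^{\frac{\theta^{2}}{2}}}{3}.
Check: d/d\theta[\frac{2 \sqrt{2 \theta^{2} + 3}}{3} - \frac{3 \operatorname{atan}{\left(\frac{3 \theta}{2} \right)}}{2} + 2 - \frac{2 e^{- \frac{\theta}{3}} e^{\frac{\theta^{2}}{2}}}{3}] = \frac{- 54 \theta^{3} \sqrt{2 \theta^{2} + 3} e^{\frac{\theta^{2}}{2}} + 108 \theta^{3} e^{\frac{\theta}{3}} + 18 \theta^{2} \sqrt{2 \theta^{2} + 3} e^{\frac{\theta^{2}}{2}} - 24 \theta \sqrt{2 \theta^{2} + 3} e^{\frac{\theta^{2}}{2}} + 48 \theta e^{\frac{\theta}{3}} - 81 \sqrt{2 \theta^{2} + 3} e^{\frac{\theta}{3}} + 8 \sqrt{2 \theta^{2} + 3} e^{\frac{\theta^{2}}{2}}}{81 \theta^{2} \sqrt{2 \theta^{2} + 3} e^{\frac{\theta}{3}} + 36 \sqrt{2 \theta^{2} + 3} e^{\frac{\theta}{3}}}, which equals G'(\theta).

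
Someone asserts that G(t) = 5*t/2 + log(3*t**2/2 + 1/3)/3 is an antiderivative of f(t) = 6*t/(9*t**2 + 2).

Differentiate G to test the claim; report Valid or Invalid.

d/dt[G] = (45*t**2 + 12*t + 10)/(18*t**2 + 4)
d/dt[G] - f(t) = 5/2 != 0.

Invalid: d/dt[G] - f = 5/2, which is not 0.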